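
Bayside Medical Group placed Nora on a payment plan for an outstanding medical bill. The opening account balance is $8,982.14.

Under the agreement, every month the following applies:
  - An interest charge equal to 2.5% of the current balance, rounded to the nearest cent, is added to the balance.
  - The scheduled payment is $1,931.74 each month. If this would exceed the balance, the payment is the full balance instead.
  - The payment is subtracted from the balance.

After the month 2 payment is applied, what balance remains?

$5,525.08

Month 1: opening $8,982.14; interest $224.55 → $9,206.69; payment $1,931.74; balance $7,274.95
Month 2: opening $7,274.95; interest $181.87 → $7,456.82; payment $1,931.74; balance $5,525.08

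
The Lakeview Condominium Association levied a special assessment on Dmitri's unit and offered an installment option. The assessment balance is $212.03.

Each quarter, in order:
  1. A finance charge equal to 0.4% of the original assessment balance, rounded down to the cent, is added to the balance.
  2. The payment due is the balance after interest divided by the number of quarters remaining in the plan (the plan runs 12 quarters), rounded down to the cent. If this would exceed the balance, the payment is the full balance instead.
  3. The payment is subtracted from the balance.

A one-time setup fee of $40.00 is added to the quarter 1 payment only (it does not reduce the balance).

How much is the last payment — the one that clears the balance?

Quarter 1: opening $212.03; interest $0.84 → $212.87; payment $17.73 (+ $40.00 fee); balance $195.14
Quarter 2: opening $195.14; interest $0.84 → $195.98; payment $17.81; balance $178.17
Quarter 3: opening $178.17; interest $0.84 → $179.01; payment $17.90; balance $161.11
Quarter 4: opening $161.11; interest $0.84 → $161.95; payment $17.99; balance $143.96
Quarter 5: opening $143.96; interest $0.84 → $144.80; payment $18.10; balance $126.70
Quarter 6: opening $126.70; interest $0.84 → $127.54; payment $18.22; balance $109.32
Quarter 7: opening $109.32; interest $0.84 → $110.16; payment $18.36; balance $91.80
Quarter 8: opening $91.80; interest $0.84 → $92.64; payment $18.52; balance $74.12
Quarter 9: opening $74.12; interest $0.84 → $74.96; payment $18.74; balance $56.22
Quarter 10: opening $56.22; interest $0.84 → $57.06; payment $19.02; balance $38.04
Quarter 11: opening $38.04; interest $0.84 → $38.88; payment $19.44; balance $19.44
Quarter 12: opening $19.44; interest $0.84 → $20.28; payment $20.28; balance $0.00

$20.28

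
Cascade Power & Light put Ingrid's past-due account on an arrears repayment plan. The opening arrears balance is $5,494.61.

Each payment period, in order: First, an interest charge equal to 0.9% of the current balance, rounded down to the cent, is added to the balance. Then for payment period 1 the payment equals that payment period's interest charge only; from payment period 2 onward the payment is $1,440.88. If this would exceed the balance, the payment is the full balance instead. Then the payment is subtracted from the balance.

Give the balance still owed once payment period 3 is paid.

Payment period 1: opening $5,494.61; interest $49.45 → $5,544.06; payment $49.45; balance $5,494.61
Payment period 2: opening $5,494.61; interest $49.45 → $5,544.06; payment $1,440.88; balance $4,103.18
Payment period 3: opening $4,103.18; interest $36.92 → $4,140.10; payment $1,440.88; balance $2,699.22

$2,699.22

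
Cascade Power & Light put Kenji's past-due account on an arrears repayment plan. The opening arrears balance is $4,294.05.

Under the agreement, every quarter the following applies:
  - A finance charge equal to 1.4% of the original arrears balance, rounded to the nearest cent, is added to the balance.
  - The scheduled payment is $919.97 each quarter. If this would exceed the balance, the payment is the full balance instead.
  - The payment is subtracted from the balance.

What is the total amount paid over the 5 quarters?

Quarter 1: opening $4,294.05; interest $60.12 → $4,354.17; payment $919.97; balance $3,434.20
Quarter 2: opening $3,434.20; interest $60.12 → $3,494.32; payment $919.97; balance $2,574.35
Quarter 3: opening $2,574.35; interest $60.12 → $2,634.47; payment $919.97; balance $1,714.50
Quarter 4: opening $1,714.50; interest $60.12 → $1,774.62; payment $919.97; balance $854.65
Quarter 5: opening $854.65; interest $60.12 → $914.77; payment $914.77; balance $0.00
Total paid: $4,594.65

$4,594.65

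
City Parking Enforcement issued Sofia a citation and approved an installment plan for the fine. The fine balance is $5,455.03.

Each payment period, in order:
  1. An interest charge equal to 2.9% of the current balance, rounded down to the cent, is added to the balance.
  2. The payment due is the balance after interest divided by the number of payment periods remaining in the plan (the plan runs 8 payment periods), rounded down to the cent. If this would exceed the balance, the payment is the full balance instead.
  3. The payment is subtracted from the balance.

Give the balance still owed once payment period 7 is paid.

Payment period 1: $5,455.03 +$158.19 interest = $5,613.22; pay $701.65 → $4,911.57
Payment period 2: $4,911.57 +$142.43 interest = $5,054.00; pay $722.00 → $4,332.00
Payment period 3: $4,332.00 +$125.62 interest = $4,457.62; pay $742.93 → $3,714.69
Payment period 4: $3,714.69 +$107.72 interest = $3,822.41; pay $764.48 → $3,057.93
Payment period 5: $3,057.93 +$88.67 interest = $3,146.60; pay $786.65 → $2,359.95
Payment period 6: $2,359.95 +$68.43 interest = $2,428.38; pay $809.46 → $1,618.92
Payment period 7: $1,618.92 +$46.94 interest = $1,665.86; pay $832.93 → $832.93

$832.93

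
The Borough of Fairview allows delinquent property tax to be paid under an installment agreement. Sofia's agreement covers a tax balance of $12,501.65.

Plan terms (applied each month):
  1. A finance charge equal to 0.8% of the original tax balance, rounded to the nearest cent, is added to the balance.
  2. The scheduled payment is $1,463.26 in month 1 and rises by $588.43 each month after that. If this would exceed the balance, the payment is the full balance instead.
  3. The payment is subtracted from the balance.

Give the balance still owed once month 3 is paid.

Month 1: opening $12,501.65; interest $100.01 → $12,601.66; payment $1,463.26; balance $11,138.40
Month 2: opening $11,138.40; interest $100.01 → $11,238.41; payment $2,051.69; balance $9,186.72
Month 3: opening $9,186.72; interest $100.01 → $9,286.73; payment $2,640.12; balance $6,646.61

$6,646.61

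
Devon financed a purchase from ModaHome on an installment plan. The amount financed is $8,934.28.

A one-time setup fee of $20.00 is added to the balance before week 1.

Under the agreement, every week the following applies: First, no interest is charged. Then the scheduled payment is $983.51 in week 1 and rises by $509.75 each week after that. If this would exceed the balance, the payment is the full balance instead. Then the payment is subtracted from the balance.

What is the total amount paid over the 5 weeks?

$8,954.28

Week 1: opening $8,954.28; payment $983.51; balance $7,970.77
Week 2: opening $7,970.77; payment $1,493.26; balance $6,477.51
Week 3: opening $6,477.51; payment $2,003.01; balance $4,474.50
Week 4: opening $4,474.50; payment $2,512.76; balance $1,961.74
Week 5: opening $1,961.74; payment $1,961.74; balance $0.00
Total paid: $8,954.28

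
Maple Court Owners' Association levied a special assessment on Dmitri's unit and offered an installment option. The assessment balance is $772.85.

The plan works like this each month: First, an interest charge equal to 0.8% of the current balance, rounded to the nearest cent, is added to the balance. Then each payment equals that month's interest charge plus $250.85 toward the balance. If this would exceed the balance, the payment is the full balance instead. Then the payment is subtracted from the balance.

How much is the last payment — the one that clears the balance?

# | Opening | Interest | Payment | End bal
1 | $772.85 | $6.18 | $257.03 | $522.00
2 | $522.00 | $4.18 | $255.03 | $271.15
3 | $271.15 | $2.17 | $253.02 | $20.30
4 | $20.30 | $0.16 | $20.46 | $0.00

$20.46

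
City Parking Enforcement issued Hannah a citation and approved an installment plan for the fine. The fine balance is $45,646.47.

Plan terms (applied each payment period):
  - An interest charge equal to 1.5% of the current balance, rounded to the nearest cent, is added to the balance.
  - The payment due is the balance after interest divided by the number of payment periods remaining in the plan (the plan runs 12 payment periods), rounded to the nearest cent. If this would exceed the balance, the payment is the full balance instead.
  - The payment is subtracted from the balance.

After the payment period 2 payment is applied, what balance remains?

$39,188.45

Payment period 1: $45,646.47 +$684.70 interest = $46,331.17; pay $3,860.93 → $42,470.24
Payment period 2: $42,470.24 +$637.05 interest = $43,107.29; pay $3,918.84 → $39,188.45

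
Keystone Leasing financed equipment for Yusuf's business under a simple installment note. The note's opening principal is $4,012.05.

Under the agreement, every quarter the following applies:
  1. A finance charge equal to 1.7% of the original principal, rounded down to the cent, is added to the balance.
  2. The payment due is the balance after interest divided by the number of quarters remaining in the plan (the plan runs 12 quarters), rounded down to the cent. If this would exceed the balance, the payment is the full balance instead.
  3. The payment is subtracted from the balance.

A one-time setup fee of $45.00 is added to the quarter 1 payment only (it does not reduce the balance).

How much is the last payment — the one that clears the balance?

$545.99

Quarter 1: $4,012.05 +$68.20 interest = $4,080.25; pay $340.02 (+ $45.00 fee) → $3,740.23
Quarter 2: $3,740.23 +$68.20 interest = $3,808.43; pay $346.22 → $3,462.21
Quarter 3: $3,462.21 +$68.20 interest = $3,530.41; pay $353.04 → $3,177.37
Quarter 4: $3,177.37 +$68.20 interest = $3,245.57; pay $360.61 → $2,884.96
Quarter 5: $2,884.96 +$68.20 interest = $2,953.16; pay $369.14 → $2,584.02
Quarter 6: $2,584.02 +$68.20 interest = $2,652.22; pay $378.88 → $2,273.34
Quarter 7: $2,273.34 +$68.20 interest = $2,341.54; pay $390.25 → $1,951.29
Quarter 8: $1,951.29 +$68.20 interest = $2,019.49; pay $403.89 → $1,615.60
Quarter 9: $1,615.60 +$68.20 interest = $1,683.80; pay $420.95 → $1,262.85
Quarter 10: $1,262.85 +$68.20 interest = $1,331.05; pay $443.68 → $887.37
Quarter 11: $887.37 +$68.20 interest = $955.57; pay $477.78 → $477.79
Quarter 12: $477.79 +$68.20 interest = $545.99; pay $545.99 → $0.00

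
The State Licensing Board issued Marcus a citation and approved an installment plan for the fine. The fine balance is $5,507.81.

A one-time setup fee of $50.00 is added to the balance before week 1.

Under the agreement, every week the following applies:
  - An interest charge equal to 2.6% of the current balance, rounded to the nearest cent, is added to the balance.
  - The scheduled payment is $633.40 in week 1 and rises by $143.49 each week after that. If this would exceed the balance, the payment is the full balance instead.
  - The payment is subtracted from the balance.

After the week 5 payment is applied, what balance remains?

Week 1: opening $5,557.81; interest $144.50 → $5,702.31; payment $633.40; balance $5,068.91
Week 2: opening $5,068.91; interest $131.79 → $5,200.70; payment $776.89; balance $4,423.81
Week 3: opening $4,423.81; interest $115.02 → $4,538.83; payment $920.38; balance $3,618.45
Week 4: opening $3,618.45; interest $94.08 → $3,712.53; payment $1,063.87; balance $2,648.66
Week 5: opening $2,648.66; interest $68.87 → $2,717.53; payment $1,207.36; balance $1,510.17

$1,510.17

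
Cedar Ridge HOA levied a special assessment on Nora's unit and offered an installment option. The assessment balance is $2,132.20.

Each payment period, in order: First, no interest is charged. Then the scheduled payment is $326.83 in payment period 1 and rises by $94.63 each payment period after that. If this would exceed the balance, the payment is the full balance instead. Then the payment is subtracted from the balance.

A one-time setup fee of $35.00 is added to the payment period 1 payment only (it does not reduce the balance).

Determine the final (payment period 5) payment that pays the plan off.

$257.10

# | Opening | Payment | Fee | End bal
1 | $2,132.20 | $326.83 | $35.00 | $1,805.37
2 | $1,805.37 | $421.46 | — | $1,383.91
3 | $1,383.91 | $516.09 | — | $867.82
4 | $867.82 | $610.72 | — | $257.10
5 | $257.10 | $257.10 | — | $0.00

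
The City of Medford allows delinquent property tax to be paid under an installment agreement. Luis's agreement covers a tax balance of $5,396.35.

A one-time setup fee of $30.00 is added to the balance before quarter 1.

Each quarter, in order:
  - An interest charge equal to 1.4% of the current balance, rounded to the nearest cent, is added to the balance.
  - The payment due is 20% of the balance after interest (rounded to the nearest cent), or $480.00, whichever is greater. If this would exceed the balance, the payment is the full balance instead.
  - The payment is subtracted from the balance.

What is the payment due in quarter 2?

$892.70

Quarter 1: $5,426.35 +$75.97 interest = $5,502.32; pay $1,100.46 → $4,401.86
Quarter 2: $4,401.86 +$61.63 interest = $4,463.49; pay $892.70 → $3,570.79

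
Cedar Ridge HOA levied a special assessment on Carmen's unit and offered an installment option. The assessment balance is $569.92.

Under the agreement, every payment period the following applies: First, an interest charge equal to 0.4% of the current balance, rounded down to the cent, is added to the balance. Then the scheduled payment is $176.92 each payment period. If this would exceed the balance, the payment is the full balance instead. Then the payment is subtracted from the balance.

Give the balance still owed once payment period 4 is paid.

$0.00

Payment period 1: opening $569.92; interest $2.27 → $572.19; payment $176.92; balance $395.27
Payment period 2: opening $395.27; interest $1.58 → $396.85; payment $176.92; balance $219.93
Payment period 3: opening $219.93; interest $0.87 → $220.80; payment $176.92; balance $43.88
Payment period 4: opening $43.88; interest $0.17 → $44.05; payment $44.05; balance $0.00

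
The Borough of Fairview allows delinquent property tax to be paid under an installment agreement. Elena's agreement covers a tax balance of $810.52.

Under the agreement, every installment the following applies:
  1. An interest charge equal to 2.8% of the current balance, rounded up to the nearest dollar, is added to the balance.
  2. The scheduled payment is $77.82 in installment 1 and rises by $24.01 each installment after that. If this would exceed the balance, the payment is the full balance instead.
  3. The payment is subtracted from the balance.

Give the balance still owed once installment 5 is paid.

# | Opening | Interest | Payment | End bal
1 | $810.52 | $23.00 | $77.82 | $755.70
2 | $755.70 | $22.00 | $101.83 | $675.87
3 | $675.87 | $19.00 | $125.84 | $569.03
4 | $569.03 | $16.00 | $149.85 | $435.18
5 | $435.18 | $13.00 | $173.86 | $274.32

$274.32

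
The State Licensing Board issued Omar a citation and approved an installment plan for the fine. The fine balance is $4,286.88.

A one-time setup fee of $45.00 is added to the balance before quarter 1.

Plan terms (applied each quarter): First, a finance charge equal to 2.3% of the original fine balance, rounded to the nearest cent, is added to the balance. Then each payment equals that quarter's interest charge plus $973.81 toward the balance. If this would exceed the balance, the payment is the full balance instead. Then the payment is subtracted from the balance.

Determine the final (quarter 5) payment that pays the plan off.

$535.24

Quarter 1: $4,331.88 +$98.60 interest = $4,430.48; pay $1,072.41 → $3,358.07
Quarter 2: $3,358.07 +$98.60 interest = $3,456.67; pay $1,072.41 → $2,384.26
Quarter 3: $2,384.26 +$98.60 interest = $2,482.86; pay $1,072.41 → $1,410.45
Quarter 4: $1,410.45 +$98.60 interest = $1,509.05; pay $1,072.41 → $436.64
Quarter 5: $436.64 +$98.60 interest = $535.24; pay $535.24 → $0.00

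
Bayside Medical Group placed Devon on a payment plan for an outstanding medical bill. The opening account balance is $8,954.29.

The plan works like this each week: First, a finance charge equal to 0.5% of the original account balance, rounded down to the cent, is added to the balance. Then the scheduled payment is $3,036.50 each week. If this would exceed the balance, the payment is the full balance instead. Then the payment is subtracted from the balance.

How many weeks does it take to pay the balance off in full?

3

Week 1: opening $8,954.29; interest $44.77 → $8,999.06; payment $3,036.50; balance $5,962.56
Week 2: opening $5,962.56; interest $44.77 → $6,007.33; payment $3,036.50; balance $2,970.83
Week 3: opening $2,970.83; interest $44.77 → $3,015.60; payment $3,015.60; balance $0.00
Balance reaches $0.00 in week 3.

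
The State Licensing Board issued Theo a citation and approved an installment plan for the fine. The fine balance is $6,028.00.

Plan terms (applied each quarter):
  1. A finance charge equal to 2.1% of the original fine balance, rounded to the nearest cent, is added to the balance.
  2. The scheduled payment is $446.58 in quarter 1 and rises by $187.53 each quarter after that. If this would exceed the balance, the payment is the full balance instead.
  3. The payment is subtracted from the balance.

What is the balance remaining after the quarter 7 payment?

Quarter 1: $6,028.00 +$126.59 interest = $6,154.59; pay $446.58 → $5,708.01
Quarter 2: $5,708.01 +$126.59 interest = $5,834.60; pay $634.11 → $5,200.49
Quarter 3: $5,200.49 +$126.59 interest = $5,327.08; pay $821.64 → $4,505.44
Quarter 4: $4,505.44 +$126.59 interest = $4,632.03; pay $1,009.17 → $3,622.86
Quarter 5: $3,622.86 +$126.59 interest = $3,749.45; pay $1,196.70 → $2,552.75
Quarter 6: $2,552.75 +$126.59 interest = $2,679.34; pay $1,384.23 → $1,295.11
Quarter 7: $1,295.11 +$126.59 interest = $1,421.70; pay $1,421.70 → $0.00

$0.00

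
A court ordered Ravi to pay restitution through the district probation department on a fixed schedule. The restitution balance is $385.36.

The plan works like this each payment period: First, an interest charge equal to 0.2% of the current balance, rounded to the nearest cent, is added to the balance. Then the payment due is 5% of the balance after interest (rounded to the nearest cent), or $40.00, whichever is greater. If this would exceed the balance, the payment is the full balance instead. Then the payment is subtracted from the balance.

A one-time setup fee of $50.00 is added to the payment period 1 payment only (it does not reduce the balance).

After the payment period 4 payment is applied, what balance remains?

Payment period 1: $385.36 +$0.77 interest = $386.13; pay $40.00 (+ $50.00 fee) → $346.13
Payment period 2: $346.13 +$0.69 interest = $346.82; pay $40.00 → $306.82
Payment period 3: $306.82 +$0.61 interest = $307.43; pay $40.00 → $267.43
Payment period 4: $267.43 +$0.53 interest = $267.96; pay $40.00 → $227.96

$227.96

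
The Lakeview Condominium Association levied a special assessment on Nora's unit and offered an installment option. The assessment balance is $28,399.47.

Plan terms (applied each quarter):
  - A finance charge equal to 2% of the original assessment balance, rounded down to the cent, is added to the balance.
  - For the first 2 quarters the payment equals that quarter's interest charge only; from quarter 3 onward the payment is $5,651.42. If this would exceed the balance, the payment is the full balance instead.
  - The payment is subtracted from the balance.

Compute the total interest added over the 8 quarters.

$4,543.84

# | Opening | Interest | Payment | End bal
1 | $28,399.47 | $567.98 | $567.98 | $28,399.47
2 | $28,399.47 | $567.98 | $567.98 | $28,399.47
3 | $28,399.47 | $567.98 | $5,651.42 | $23,316.03
4 | $23,316.03 | $567.98 | $5,651.42 | $18,232.59
5 | $18,232.59 | $567.98 | $5,651.42 | $13,149.15
6 | $13,149.15 | $567.98 | $5,651.42 | $8,065.71
7 | $8,065.71 | $567.98 | $5,651.42 | $2,982.27
8 | $2,982.27 | $567.98 | $3,550.25 | $0.00
Total interest: $567.98 + $567.98 + $567.98 + $567.98 + $567.98 + $567.98 + $567.98 + $567.98 = $4,543.84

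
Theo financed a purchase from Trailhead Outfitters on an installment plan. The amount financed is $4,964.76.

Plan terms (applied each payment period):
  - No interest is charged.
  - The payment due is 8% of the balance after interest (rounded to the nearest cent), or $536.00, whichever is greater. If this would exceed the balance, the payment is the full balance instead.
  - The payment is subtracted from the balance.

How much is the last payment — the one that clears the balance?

$140.76

# | Opening | Payment | End bal
1 | $4,964.76 | $536.00 | $4,428.76
2 | $4,428.76 | $536.00 | $3,892.76
3 | $3,892.76 | $536.00 | $3,356.76
4 | $3,356.76 | $536.00 | $2,820.76
5 | $2,820.76 | $536.00 | $2,284.76
6 | $2,284.76 | $536.00 | $1,748.76
7 | $1,748.76 | $536.00 | $1,212.76
8 | $1,212.76 | $536.00 | $676.76
9 | $676.76 | $536.00 | $140.76
10 | $140.76 | $140.76 | $0.00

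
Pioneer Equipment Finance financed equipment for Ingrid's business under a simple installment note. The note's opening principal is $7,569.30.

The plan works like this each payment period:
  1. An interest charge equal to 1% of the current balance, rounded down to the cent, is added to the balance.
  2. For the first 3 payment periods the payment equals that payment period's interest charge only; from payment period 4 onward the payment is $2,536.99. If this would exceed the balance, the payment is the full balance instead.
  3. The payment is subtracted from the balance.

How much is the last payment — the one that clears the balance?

$112.43

Payment period 1: $7,569.30 +$75.69 interest = $7,644.99; pay $75.69 → $7,569.30
Payment period 2: $7,569.30 +$75.69 interest = $7,644.99; pay $75.69 → $7,569.30
Payment period 3: $7,569.30 +$75.69 interest = $7,644.99; pay $75.69 → $7,569.30
Payment period 4: $7,569.30 +$75.69 interest = $7,644.99; pay $2,536.99 → $5,108.00
Payment period 5: $5,108.00 +$51.08 interest = $5,159.08; pay $2,536.99 → $2,622.09
Payment period 6: $2,622.09 +$26.22 interest = $2,648.31; pay $2,536.99 → $111.32
Payment period 7: $111.32 +$1.11 interest = $112.43; pay $112.43 → $0.00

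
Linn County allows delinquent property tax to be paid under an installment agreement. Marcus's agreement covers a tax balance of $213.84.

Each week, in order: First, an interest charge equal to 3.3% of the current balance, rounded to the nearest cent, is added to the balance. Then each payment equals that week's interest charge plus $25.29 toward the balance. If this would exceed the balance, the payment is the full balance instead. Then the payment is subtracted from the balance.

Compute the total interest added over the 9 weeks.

Week 1: opening $213.84; interest $7.06 → $220.90; payment $32.35; balance $188.55
Week 2: opening $188.55; interest $6.22 → $194.77; payment $31.51; balance $163.26
Week 3: opening $163.26; interest $5.39 → $168.65; payment $30.68; balance $137.97
Week 4: opening $137.97; interest $4.55 → $142.52; payment $29.84; balance $112.68
Week 5: opening $112.68; interest $3.72 → $116.40; payment $29.01; balance $87.39
Week 6: opening $87.39; interest $2.88 → $90.27; payment $28.17; balance $62.10
Week 7: opening $62.10; interest $2.05 → $64.15; payment $27.34; balance $36.81
Week 8: opening $36.81; interest $1.21 → $38.02; payment $26.50; balance $11.52
Week 9: opening $11.52; interest $0.38 → $11.90; payment $11.90; balance $0.00
Total interest: $7.06 + $6.22 + $5.39 + $4.55 + $3.72 + $2.88 + $2.05 + $1.21 + $0.38 = $33.46

$33.46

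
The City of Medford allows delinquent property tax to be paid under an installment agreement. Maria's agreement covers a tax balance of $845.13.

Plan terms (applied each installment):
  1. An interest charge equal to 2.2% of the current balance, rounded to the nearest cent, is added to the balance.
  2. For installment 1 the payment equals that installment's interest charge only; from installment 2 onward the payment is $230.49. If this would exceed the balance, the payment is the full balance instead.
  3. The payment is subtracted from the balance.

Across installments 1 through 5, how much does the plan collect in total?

$909.71

# | Opening | Interest | Payment | End bal
1 | $845.13 | $18.59 | $18.59 | $845.13
2 | $845.13 | $18.59 | $230.49 | $633.23
3 | $633.23 | $13.93 | $230.49 | $416.67
4 | $416.67 | $9.17 | $230.49 | $195.35
5 | $195.35 | $4.30 | $199.65 | $0.00
Total paid: $909.71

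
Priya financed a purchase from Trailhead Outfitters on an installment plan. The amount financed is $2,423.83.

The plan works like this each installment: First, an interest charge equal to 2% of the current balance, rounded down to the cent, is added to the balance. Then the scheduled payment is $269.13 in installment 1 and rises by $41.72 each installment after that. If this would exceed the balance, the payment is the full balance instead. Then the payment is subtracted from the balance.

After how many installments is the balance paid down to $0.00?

Installment 1: $2,423.83 +$48.47 interest = $2,472.30; pay $269.13 → $2,203.17
Installment 2: $2,203.17 +$44.06 interest = $2,247.23; pay $310.85 → $1,936.38
Installment 3: $1,936.38 +$38.72 interest = $1,975.10; pay $352.57 → $1,622.53
Installment 4: $1,622.53 +$32.45 interest = $1,654.98; pay $394.29 → $1,260.69
Installment 5: $1,260.69 +$25.21 interest = $1,285.90; pay $436.01 → $849.89
Installment 6: $849.89 +$16.99 interest = $866.88; pay $477.73 → $389.15
Installment 7: $389.15 +$7.78 interest = $396.93; pay $396.93 → $0.00
Balance reaches $0.00 in installment 7.

7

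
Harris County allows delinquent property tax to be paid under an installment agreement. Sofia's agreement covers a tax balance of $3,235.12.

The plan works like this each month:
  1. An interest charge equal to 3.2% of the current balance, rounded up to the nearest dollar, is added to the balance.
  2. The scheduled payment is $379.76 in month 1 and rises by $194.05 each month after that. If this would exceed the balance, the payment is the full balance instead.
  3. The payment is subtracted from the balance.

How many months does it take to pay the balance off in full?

5

Month 1: opening $3,235.12; interest $104.00 → $3,339.12; payment $379.76; balance $2,959.36
Month 2: opening $2,959.36; interest $95.00 → $3,054.36; payment $573.81; balance $2,480.55
Month 3: opening $2,480.55; interest $80.00 → $2,560.55; payment $767.86; balance $1,792.69
Month 4: opening $1,792.69; interest $58.00 → $1,850.69; payment $961.91; balance $888.78
Month 5: opening $888.78; interest $29.00 → $917.78; payment $917.78; balance $0.00
Balance reaches $0.00 in month 5.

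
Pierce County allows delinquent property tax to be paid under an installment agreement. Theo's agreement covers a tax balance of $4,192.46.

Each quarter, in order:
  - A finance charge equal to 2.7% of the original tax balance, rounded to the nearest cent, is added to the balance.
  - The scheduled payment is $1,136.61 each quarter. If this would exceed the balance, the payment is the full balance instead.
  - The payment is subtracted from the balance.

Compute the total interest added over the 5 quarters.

$566.00

Quarter 1: $4,192.46 +$113.20 interest = $4,305.66; pay $1,136.61 → $3,169.05
Quarter 2: $3,169.05 +$113.20 interest = $3,282.25; pay $1,136.61 → $2,145.64
Quarter 3: $2,145.64 +$113.20 interest = $2,258.84; pay $1,136.61 → $1,122.23
Quarter 4: $1,122.23 +$113.20 interest = $1,235.43; pay $1,136.61 → $98.82
Quarter 5: $98.82 +$113.20 interest = $212.02; pay $212.02 → $0.00
Total interest: $113.20 + $113.20 + $113.20 + $113.20 + $113.20 = $566.00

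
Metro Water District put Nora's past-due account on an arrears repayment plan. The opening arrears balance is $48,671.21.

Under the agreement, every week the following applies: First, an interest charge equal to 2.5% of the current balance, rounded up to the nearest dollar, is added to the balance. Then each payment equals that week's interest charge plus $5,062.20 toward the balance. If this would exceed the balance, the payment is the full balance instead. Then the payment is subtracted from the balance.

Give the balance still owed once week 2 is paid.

Week 1: opening $48,671.21; interest $1,217.00 → $49,888.21; payment $6,279.20; balance $43,609.01
Week 2: opening $43,609.01; interest $1,091.00 → $44,700.01; payment $6,153.20; balance $38,546.81

$38,546.81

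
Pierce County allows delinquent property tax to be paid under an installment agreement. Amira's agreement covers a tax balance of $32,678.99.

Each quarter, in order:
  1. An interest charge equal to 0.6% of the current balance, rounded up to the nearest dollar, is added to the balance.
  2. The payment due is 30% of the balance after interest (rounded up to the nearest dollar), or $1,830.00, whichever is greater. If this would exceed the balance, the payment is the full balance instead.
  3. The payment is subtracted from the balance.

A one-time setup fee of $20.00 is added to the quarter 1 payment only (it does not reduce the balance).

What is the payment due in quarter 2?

Quarter 1: $32,678.99 +$197.00 interest = $32,875.99; pay $9,863.00 (+ $20.00 fee) → $23,012.99
Quarter 2: $23,012.99 +$139.00 interest = $23,151.99; pay $6,946.00 → $16,205.99

$6,946.00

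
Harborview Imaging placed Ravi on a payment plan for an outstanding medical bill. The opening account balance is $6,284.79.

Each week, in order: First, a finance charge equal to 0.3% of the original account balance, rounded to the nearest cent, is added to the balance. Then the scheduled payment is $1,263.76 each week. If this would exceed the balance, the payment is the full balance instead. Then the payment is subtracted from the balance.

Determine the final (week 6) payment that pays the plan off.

$79.09

Week 1: $6,284.79 +$18.85 interest = $6,303.64; pay $1,263.76 → $5,039.88
Week 2: $5,039.88 +$18.85 interest = $5,058.73; pay $1,263.76 → $3,794.97
Week 3: $3,794.97 +$18.85 interest = $3,813.82; pay $1,263.76 → $2,550.06
Week 4: $2,550.06 +$18.85 interest = $2,568.91; pay $1,263.76 → $1,305.15
Week 5: $1,305.15 +$18.85 interest = $1,324.00; pay $1,263.76 → $60.24
Week 6: $60.24 +$18.85 interest = $79.09; pay $79.09 → $0.00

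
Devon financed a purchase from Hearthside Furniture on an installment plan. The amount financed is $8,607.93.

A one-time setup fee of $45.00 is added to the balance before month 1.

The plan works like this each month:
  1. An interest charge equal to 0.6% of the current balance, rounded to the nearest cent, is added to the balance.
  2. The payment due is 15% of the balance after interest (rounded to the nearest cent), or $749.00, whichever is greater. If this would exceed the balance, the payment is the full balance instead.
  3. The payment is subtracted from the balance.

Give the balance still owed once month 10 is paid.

Month 1: opening $8,652.93; interest $51.92 → $8,704.85; payment $1,305.73; balance $7,399.12
Month 2: opening $7,399.12; interest $44.39 → $7,443.51; payment $1,116.53; balance $6,326.98
Month 3: opening $6,326.98; interest $37.96 → $6,364.94; payment $954.74; balance $5,410.20
Month 4: opening $5,410.20; interest $32.46 → $5,442.66; payment $816.40; balance $4,626.26
Month 5: opening $4,626.26; interest $27.76 → $4,654.02; payment $749.00; balance $3,905.02
Month 6: opening $3,905.02; interest $23.43 → $3,928.45; payment $749.00; balance $3,179.45
Month 7: opening $3,179.45; interest $19.08 → $3,198.53; payment $749.00; balance $2,449.53
Month 8: opening $2,449.53; interest $14.70 → $2,464.23; payment $749.00; balance $1,715.23
Month 9: opening $1,715.23; interest $10.29 → $1,725.52; payment $749.00; balance $976.52
Month 10: opening $976.52; interest $5.86 → $982.38; payment $749.00; balance $233.38

$233.38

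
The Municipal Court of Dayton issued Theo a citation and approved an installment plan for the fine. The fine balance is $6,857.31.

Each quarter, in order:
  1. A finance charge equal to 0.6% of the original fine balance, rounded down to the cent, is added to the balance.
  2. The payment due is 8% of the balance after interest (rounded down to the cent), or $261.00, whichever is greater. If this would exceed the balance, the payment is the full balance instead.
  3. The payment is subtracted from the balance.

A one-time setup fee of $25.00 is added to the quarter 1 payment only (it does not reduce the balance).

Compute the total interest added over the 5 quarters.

# | Opening | Interest | Payment | Fee | End bal
1 | $6,857.31 | $41.14 | $551.87 | $25.00 | $6,346.58
2 | $6,346.58 | $41.14 | $511.01 | — | $5,876.71
3 | $5,876.71 | $41.14 | $473.42 | — | $5,444.43
4 | $5,444.43 | $41.14 | $438.84 | — | $5,046.73
5 | $5,046.73 | $41.14 | $407.02 | — | $4,680.85
Total interest: $41.14 + $41.14 + $41.14 + $41.14 + $41.14 = $205.70

$205.70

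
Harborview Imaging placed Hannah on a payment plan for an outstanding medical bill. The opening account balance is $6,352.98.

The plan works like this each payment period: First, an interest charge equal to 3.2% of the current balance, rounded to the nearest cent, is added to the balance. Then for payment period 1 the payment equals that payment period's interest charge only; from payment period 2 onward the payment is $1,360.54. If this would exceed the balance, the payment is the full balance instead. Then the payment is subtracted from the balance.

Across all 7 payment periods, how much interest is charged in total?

# | Opening | Interest | Payment | End bal
1 | $6,352.98 | $203.30 | $203.30 | $6,352.98
2 | $6,352.98 | $203.30 | $1,360.54 | $5,195.74
3 | $5,195.74 | $166.26 | $1,360.54 | $4,001.46
4 | $4,001.46 | $128.05 | $1,360.54 | $2,768.97
5 | $2,768.97 | $88.61 | $1,360.54 | $1,497.04
6 | $1,497.04 | $47.91 | $1,360.54 | $184.41
7 | $184.41 | $5.90 | $190.31 | $0.00
Total interest: $203.30 + $203.30 + $166.26 + $128.05 + $88.61 + $47.91 + $5.90 = $843.33

$843.33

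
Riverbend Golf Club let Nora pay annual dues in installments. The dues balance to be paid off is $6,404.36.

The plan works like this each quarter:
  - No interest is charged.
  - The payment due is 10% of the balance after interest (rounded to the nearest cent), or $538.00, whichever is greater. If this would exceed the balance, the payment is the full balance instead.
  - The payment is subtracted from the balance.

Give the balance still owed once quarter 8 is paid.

Quarter 1: opening $6,404.36; payment $640.44; balance $5,763.92
Quarter 2: opening $5,763.92; payment $576.39; balance $5,187.53
Quarter 3: opening $5,187.53; payment $538.00; balance $4,649.53
Quarter 4: opening $4,649.53; payment $538.00; balance $4,111.53
Quarter 5: opening $4,111.53; payment $538.00; balance $3,573.53
Quarter 6: opening $3,573.53; payment $538.00; balance $3,035.53
Quarter 7: opening $3,035.53; payment $538.00; balance $2,497.53
Quarter 8: opening $2,497.53; payment $538.00; balance $1,959.53

$1,959.53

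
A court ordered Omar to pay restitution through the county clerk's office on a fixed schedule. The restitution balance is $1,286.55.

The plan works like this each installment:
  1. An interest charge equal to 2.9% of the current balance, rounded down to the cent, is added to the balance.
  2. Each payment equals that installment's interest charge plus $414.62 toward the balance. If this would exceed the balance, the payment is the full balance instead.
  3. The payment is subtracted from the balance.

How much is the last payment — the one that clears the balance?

# | Opening | Interest | Payment | End bal
1 | $1,286.55 | $37.30 | $451.92 | $871.93
2 | $871.93 | $25.28 | $439.90 | $457.31
3 | $457.31 | $13.26 | $427.88 | $42.69
4 | $42.69 | $1.23 | $43.92 | $0.00

$43.92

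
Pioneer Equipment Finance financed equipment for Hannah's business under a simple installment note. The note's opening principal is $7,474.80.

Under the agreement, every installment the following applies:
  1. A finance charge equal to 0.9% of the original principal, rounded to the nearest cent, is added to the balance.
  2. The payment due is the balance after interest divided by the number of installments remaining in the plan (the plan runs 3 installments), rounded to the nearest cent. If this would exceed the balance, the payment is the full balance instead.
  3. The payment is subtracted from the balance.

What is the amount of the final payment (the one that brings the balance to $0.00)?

$2,614.93

Installment 1: $7,474.80 +$67.27 interest = $7,542.07; pay $2,514.02 → $5,028.05
Installment 2: $5,028.05 +$67.27 interest = $5,095.32; pay $2,547.66 → $2,547.66
Installment 3: $2,547.66 +$67.27 interest = $2,614.93; pay $2,614.93 → $0.00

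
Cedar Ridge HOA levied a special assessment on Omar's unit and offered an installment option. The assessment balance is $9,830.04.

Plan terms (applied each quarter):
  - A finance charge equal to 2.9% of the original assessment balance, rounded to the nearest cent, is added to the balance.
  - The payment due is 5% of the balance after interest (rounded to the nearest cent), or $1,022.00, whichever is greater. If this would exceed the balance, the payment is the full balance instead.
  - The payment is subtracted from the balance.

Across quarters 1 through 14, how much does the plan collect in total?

Quarter 1: opening $9,830.04; interest $285.07 → $10,115.11; payment $1,022.00; balance $9,093.11
Quarter 2: opening $9,093.11; interest $285.07 → $9,378.18; payment $1,022.00; balance $8,356.18
Quarter 3: opening $8,356.18; interest $285.07 → $8,641.25; payment $1,022.00; balance $7,619.25
Quarter 4: opening $7,619.25; interest $285.07 → $7,904.32; payment $1,022.00; balance $6,882.32
Quarter 5: opening $6,882.32; interest $285.07 → $7,167.39; payment $1,022.00; balance $6,145.39
Quarter 6: opening $6,145.39; interest $285.07 → $6,430.46; payment $1,022.00; balance $5,408.46
Quarter 7: opening $5,408.46; interest $285.07 → $5,693.53; payment $1,022.00; balance $4,671.53
Quarter 8: opening $4,671.53; interest $285.07 → $4,956.60; payment $1,022.00; balance $3,934.60
Quarter 9: opening $3,934.60; interest $285.07 → $4,219.67; payment $1,022.00; balance $3,197.67
Quarter 10: opening $3,197.67; interest $285.07 → $3,482.74; payment $1,022.00; balance $2,460.74
Quarter 11: opening $2,460.74; interest $285.07 → $2,745.81; payment $1,022.00; balance $1,723.81
Quarter 12: opening $1,723.81; interest $285.07 → $2,008.88; payment $1,022.00; balance $986.88
Quarter 13: opening $986.88; interest $285.07 → $1,271.95; payment $1,022.00; balance $249.95
Quarter 14: opening $249.95; interest $285.07 → $535.02; payment $535.02; balance $0.00
Total paid: $13,821.02

$13,821.02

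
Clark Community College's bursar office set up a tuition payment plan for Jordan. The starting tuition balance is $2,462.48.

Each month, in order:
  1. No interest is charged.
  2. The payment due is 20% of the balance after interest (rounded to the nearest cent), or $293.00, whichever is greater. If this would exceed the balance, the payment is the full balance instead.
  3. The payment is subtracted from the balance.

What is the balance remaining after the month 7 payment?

Month 1: opening $2,462.48; payment $492.50; balance $1,969.98
Month 2: opening $1,969.98; payment $394.00; balance $1,575.98
Month 3: opening $1,575.98; payment $315.20; balance $1,260.78
Month 4: opening $1,260.78; payment $293.00; balance $967.78
Month 5: opening $967.78; payment $293.00; balance $674.78
Month 6: opening $674.78; payment $293.00; balance $381.78
Month 7: opening $381.78; payment $293.00; balance $88.78

$88.78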